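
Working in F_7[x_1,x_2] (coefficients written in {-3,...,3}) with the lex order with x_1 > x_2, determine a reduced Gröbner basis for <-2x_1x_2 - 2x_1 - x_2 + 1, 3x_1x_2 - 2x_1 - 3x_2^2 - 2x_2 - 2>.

This is the nonlinear analogue of row-reducing a linear system.

f_1 = -2x_1x_2 - 2x_1 - x_2 + 1, LT = x_1x_2.
f_2 = 3x_1x_2 - 2x_1 - 3x_2^2 - 2x_2 - 2, LT = x_1x_2.

S(f_1,f_2): lcm = x_1x_2. S = -3x_1 + x_2^2 - 1.
  leading term x_1: no divisor's leading term divides it; move -3x_1 to the remainder.
  leading term x_2^2: no divisor's leading term divides it; move x_2^2 to the remainder.
  leading term 1: no divisor's leading term divides it; move -1 to the remainder.
  remainder -3x_1 + x_2^2 - 1 ≠ 0; add g_3 = -3x_1 + x_2^2 - 1 to the basis.

S(f_1,g_3): lcm = x_1x_2. S = x_1 - 2x_2^3 - x_2 + 3.
  leading term x_1: subtract (2)·g_3 from x_1 - 2x_2^3 - x_2 + 3 → -2x_2^3 - 2x_2^2 - x_2 - 2
  leading term x_2^3: no divisor's leading term divides it; move -2x_2^3 to the remainder.
  leading term x_2^2: no divisor's leading term divides it; move -2x_2^2 to the remainder.
  leading term x_2: no divisor's leading term divides it; move -x_2 to the remainder.
  leading term 1: no divisor's leading term divides it; move -2 to the remainder.
  remainder -2x_2^3 - 2x_2^2 - x_2 - 2 ≠ 0; add g_4 = -2x_2^3 - 2x_2^2 - x_2 - 2 to the basis.

S(f_2,g_3): lcm = x_1x_2. S = -3x_1 - 2x_2^3 - x_2^2 - x_2 - 3.
  leading term x_1: subtract (1)·g_3 from -3x_1 - 2x_2^3 - x_2^2 - x_2 - 3 → -2x_2^3 - 2x_2^2 - x_2 - 2
  leading term x_2^3: subtract (1)·g_4 from -2x_2^3 - 2x_2^2 - x_2 - 2 → 0
  remainder 0.

S(f_1,g_4): lcm = x_1x_2^3. S = 3x_1x_2 - x_1 - 3x_2^3 + 3x_2^2.
  leading term x_1x_2: subtract (2)·f_1 from 3x_1x_2 - x_1 - 3x_2^3 + 3x_2^2 → 3x_1 - 3x_2^3 + 3x_2^2 + 2x_2 - 2
  leading term x_1: subtract (-1)·g_3 from 3x_1 - 3x_2^3 + 3x_2^2 + 2x_2 - 2 → -3x_2^3 - 3x_2^2 + 2x_2 - 3
  leading term x_2^3: subtract (-2)·g_4 from -3x_2^3 - 3x_2^2 + 2x_2 - 3 → 0
  remainder 0.

S(f_2,g_4): lcm = x_1x_2^3. S = 3x_1x_2^2 + 3x_1x_2 - x_1 - x_2^4 - 3x_2^3 - 3x_2^2.
  leading term x_1x_2^2: subtract (2x_2)·f_1 from 3x_1x_2^2 + 3x_1x_2 - x_1 - x_2^4 - 3x_2^3 - 3x_2^2 → -x_1 - x_2^4 - 3x_2^3 - x_2^2 - 2x_2
  leading term x_1: subtract (-2)·g_3 from -x_1 - x_2^4 - 3x_2^3 - x_2^2 - 2x_2 → -x_2^4 - 3x_2^3 + x_2^2 - 2x_2 - 2
  leading term x_2^4: subtract (-3x_2)·g_4 from -x_2^4 - 3x_2^3 + x_2^2 - 2x_2 - 2 → -2x_2^3 - 2x_2^2 - x_2 - 2
  leading term x_2^3: subtract (1)·g_4 from -2x_2^3 - 2x_2^2 - x_2 - 2 → 0
  remainder 0.

S(g_3,g_4): leading monomials are coprime, so the S-polynomial reduces to 0 (Buchberger's first criterion).
Every S-polynomial of the final basis reduces to 0, so we have a Gröbner basis.
Inter-reduce: drop elements whose leading term is divisible by another's, tail-reduce, and make monic.

G = {x_1 + 2x_2^2 - 2, x_2^3 + x_2^2 - 3x_2 + 1}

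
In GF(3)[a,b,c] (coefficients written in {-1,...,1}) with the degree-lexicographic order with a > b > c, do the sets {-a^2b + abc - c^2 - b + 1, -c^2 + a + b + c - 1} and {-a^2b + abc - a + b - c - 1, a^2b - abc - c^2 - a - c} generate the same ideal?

For a fixed monomial order, each ideal has a unique reduced Gröbner basis; comparing bases decides equality.
Buchberger on the first generating set:
f_1 = -a^2b + abc - c^2 - b + 1, LT = a^2b.
f_2 = -c^2 + a + b + c - 1, LT = c^2.

S(f_1,f_2): leading monomials are coprime, so the S-polynomial reduces to 0 (Buchberger's first criterion).
Every S-polynomial of the final basis reduces to 0, so we have a Gröbner basis.
Inter-reduce: drop elements whose leading term is divisible by another's, tail-reduce, and make monic.
Reduced Gröbner basis: {a^2b - abc + a - b + c + 1, c^2 - a - b - c + 1}.

Buchberger on the second generating set:
h_1 = -a^2b + abc - a + b - c - 1, LT = a^2b.
h_2 = a^2b - abc - c^2 - a - c, LT = a^2b.

S(h_1,h_2): lcm = a^2b. S = c^2 - a - b - c + 1.
  leading term c^2: no divisor's leading term divides it; move c^2 to the remainder.
  leading term a: no divisor's leading term divides it; move -a to the remainder.
  leading term b: no divisor's leading term divides it; move -b to the remainder.
  leading term c: no divisor's leading term divides it; move -c to the remainder.
  leading term 1: no divisor's leading term divides it; move 1 to the remainder.
  remainder c^2 - a - b - c + 1 ≠ 0; add k_3 = c^2 - a - b - c + 1 to the basis.

S(h_1,k_3): leading monomials are coprime, so the S-polynomial reduces to 0 (Buchberger's first criterion).
S(h_2,k_3): leading monomials are coprime, so the S-polynomial reduces to 0 (Buchberger's first criterion).
Every S-polynomial of the final basis reduces to 0, so we have a Gröbner basis.
Inter-reduce: drop elements whose leading term is divisible by another's, tail-reduce, and make monic.
Reduced Gröbner basis: {a^2b - abc + a - b + c + 1, c^2 - a - b - c + 1}.

The two bases agree; hence the ideals are identical.

Yes, the ideals are equal.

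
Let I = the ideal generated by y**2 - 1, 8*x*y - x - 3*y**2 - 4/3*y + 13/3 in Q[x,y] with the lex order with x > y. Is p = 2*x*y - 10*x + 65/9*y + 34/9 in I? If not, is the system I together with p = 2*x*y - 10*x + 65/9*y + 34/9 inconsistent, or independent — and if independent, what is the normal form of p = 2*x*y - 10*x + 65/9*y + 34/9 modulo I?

First compute the reduced Gröbner basis of I by Buchberger's algorithm.
f_1 = y**2 - 1, LT = y**2.
f_2 = 8*x*y - x - 3*y**2 - 4/3*y + 13/3, LT = x*y.

S(f_1,f_2): lcm = x*y**2. S = 1/8*x*y - x + 3/8*y**3 + 1/6*y**2 - 13/24*y.
  reduce S modulo (f_1, f_2):
  remainder -63/64*x - 7/48*y + 7/48 ≠ 0; add h_3 = -63/64*x - 7/48*y + 7/48 to the basis.

The other S-polynomials (S(f_1,h_3), S(f_2,h_3)) all reduce to 0 modulo the current basis, so we have a Gröbner basis.
Inter-reduce: drop elements whose leading term is divisible by another's, tail-reduce, and make monic.
Reduced Gröbner basis: {x + 4/27*y - 4/27, y**2 - 1}.
Label its elements g_1 = x + 4/27*y - 4/27, g_2 = y**2 - 1.

Reduce p = 2*x*y - 10*x + 65/9*y + 34/9 modulo G:
  leading term x*y: subtract (2*y)·g_1 from 2*x*y - 10*x + 65/9*y + 34/9 → -10*x - 8/27*y**2 + 203/27*y + 34/9
  leading term x: subtract (-10)·g_1 from -10*x - 8/27*y**2 + 203/27*y + 34/9 → -8/27*y**2 + 9*y + 62/27
  leading term y**2: subtract (-8/27)·g_2 from -8/27*y**2 + 9*y + 62/27 → 9*y + 2
  leading term y: no divisor's leading term divides it; move 9*y to the remainder.
  leading term 1: no divisor's leading term divides it; move 2 to the remainder.
  normal form = 9*y + 2.
The normal form is nonzero, so p ∉ I. Since p minus its normal form lies in I, I + (p) = I + (r) where r = 9*y + 2; decide whether this ideal is the whole ring.
Run Buchberger on G together with r (pairs among the g_i already reduce to 0 since G is a Gröbner basis):
g_1 = x + 4/27*y - 4/27, LT = x.
g_2 = y**2 - 1, LT = y**2.
r = 9*y + 2, LT = y.

S(g_2,r): lcm = y**2. S = -2/9*y - 1.
  reduce S modulo (g_1, g_2, r):
  remainder -77/81 ≠ 0; add m_4 = -77/81 to the basis.

The other S-polynomials (S(g_1,g_2), S(g_1,r), S(g_1,m_4), S(g_2,m_4), S(r,m_4)) all reduce to 0 modulo the current basis, so we have a Gröbner basis.
Inter-reduce: drop elements whose leading term is divisible by another's, tail-reduce, and make monic.
Reduced Gröbner basis: {1}.
The reduced Gröbner basis of I + (p) is {1}: the ideal is the whole ring, so the enlarged system has no common solution — adjoining p is inconsistent.

Adjoining 2*x*y - 10*x + 65/9*y + 34/9 makes the ideal the whole ring: the system is inconsistent.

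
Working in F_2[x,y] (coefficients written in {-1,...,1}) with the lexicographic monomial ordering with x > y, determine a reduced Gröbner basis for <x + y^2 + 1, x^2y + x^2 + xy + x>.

G = {x + y^2 + 1, y^5 + y^4 + y^3 + y^2}

f_1 = x + y^2 + 1, LT = x.
f_2 = x^2y + x^2 + xy + x, LT = x^2y.

S(f_1,f_2): lcm = x^2y. S = x^2 + xy^3 + x.
  leading term x^2: subtract (x)·f_1 from x^2 + xy^3 + x → xy^3 + xy^2
  leading term xy^3: subtract (y^3)·f_1 from xy^3 + xy^2 → xy^2 + y^5 + y^3
  leading term xy^2: subtract (y^2)·f_1 from xy^2 + y^5 + y^3 → y^5 + y^4 + y^3 + y^2
  leading term y^5: no divisor's leading term divides it; move y^5 to the remainder.
  leading term y^4: no divisor's leading term divides it; move y^4 to the remainder.
  leading term y^3: no divisor's leading term divides it; move y^3 to the remainder.
  leading term y^2: no divisor's leading term divides it; move y^2 to the remainder.
  remainder y^5 + y^4 + y^3 + y^2 ≠ 0; add g_3 = y^5 + y^4 + y^3 + y^2 to the basis.

The other S-polynomials (S(f_1,g_3), S(f_2,g_3)) all reduce to 0 modulo the current basis, so we have a Gröbner basis.
Inter-reduce: drop elements whose leading term is divisible by another's, tail-reduce, and make monic.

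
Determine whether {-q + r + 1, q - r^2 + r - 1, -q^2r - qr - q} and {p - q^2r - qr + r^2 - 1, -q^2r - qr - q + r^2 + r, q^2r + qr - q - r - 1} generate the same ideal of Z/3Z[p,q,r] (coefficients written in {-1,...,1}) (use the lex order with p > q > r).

Two ideals are equal iff their reduced Gröbner bases coincide (the reduced basis is unique for a fixed ordering).
Buchberger on the first generating set:
f_1 = -q + r + 1, LT = q.
f_2 = q - r^2 + r - 1, LT = q.
f_3 = -q^2r - qr - q, LT = q^2r.

S(f_1,f_2): lcm = q. S = r^2 + r.
  leading term r^2: no divisor's leading term divides it; move r^2 to the remainder.
  leading term r: no divisor's leading term divides it; move r to the remainder.
  remainder r^2 + r ≠ 0; add g_4 = r^2 + r to the basis.

S(f_1,f_3): lcm = q^2r. S = -qr^2 + qr - q.
  leading term qr^2: subtract (r^2)·f_1 from -qr^2 + qr - q → qr - q - r^3 - r^2
  leading term qr: subtract (-r)·f_1 from qr - q - r^3 - r^2 → -q - r^3 + r
  leading term q: subtract (1)·f_1 from -q - r^3 + r → -r^3 - 1
  leading term r^3: subtract (-r)·g_4 from -r^3 - 1 → r^2 - 1
  leading term r^2: subtract (1)·g_4 from r^2 - 1 → -r - 1
  leading term r: no divisor's leading term divides it; move -r to the remainder.
  leading term 1: no divisor's leading term divides it; move -1 to the remainder.
  remainder -r - 1 ≠ 0; add g_5 = -r - 1 to the basis.

The other S-polynomials (S(f_2,f_3), S(f_1,g_4), S(f_2,g_4), S(f_3,g_4), S(f_1,g_5), S(f_2,g_5), S(f_3,g_5), S(g_4,g_5)) all reduce to 0 modulo the current basis, so we have a Gröbner basis.
Inter-reduce: drop elements whose leading term is divisible by another's, tail-reduce, and make monic.
Reduced Gröbner basis: {q, r + 1}.

Buchberger on the second generating set:
h_1 = p - q^2r - qr + r^2 - 1, LT = p.
h_2 = -q^2r - qr - q + r^2 + r, LT = q^2r.
h_3 = q^2r + qr - q - r - 1, LT = q^2r.

S(h_2,h_3): lcm = q^2r. S = -q - r^2 + 1.
  leading term q: no divisor's leading term divides it; move -q to the remainder.
  leading term r^2: no divisor's leading term divides it; move -r^2 to the remainder.
  leading term 1: no divisor's leading term divides it; move 1 to the remainder.
  remainder -q - r^2 + 1 ≠ 0; add k_4 = -q - r^2 + 1 to the basis.

S(h_2,k_4): lcm = q^2r. S = -qr^3 - qr + q - r^2 - r.
  leading term qr^3: subtract (r^3)·k_4 from -qr^3 - qr + q - r^2 - r → -qr + q + r^5 - r^3 - r^2 - r
  leading term qr: subtract (r)·k_4 from -qr + q + r^5 - r^3 - r^2 - r → q + r^5 - r^2 + r
  leading term q: subtract (-1)·k_4 from q + r^5 - r^2 + r → r^5 + r^2 + r + 1
  leading term r^5: no divisor's leading term divides it; move r^5 to the remainder.
  leading term r^2: no divisor's leading term divides it; move r^2 to the remainder.
  leading term r: no divisor's leading term divides it; move r to the remainder.
  leading term 1: no divisor's leading term divides it; move 1 to the remainder.
  remainder r^5 + r^2 + r + 1 ≠ 0; add k_5 = r^5 + r^2 + r + 1 to the basis.

The other S-polynomials (S(h_1,h_2), S(h_1,h_3), S(h_1,k_4), S(h_3,k_4), S(h_1,k_5), S(h_2,k_5), S(h_3,k_5), S(k_4,k_5)) all reduce to 0 modulo the current basis, so we have a Gröbner basis.
Inter-reduce: drop elements whose leading term is divisible by another's, tail-reduce, and make monic.
Reduced Gröbner basis: {p - r^2 - r, q + r^2 - 1, r^5 + r^2 + r + 1}.

These differ, so the ideals are not equal.

No, the ideals differ.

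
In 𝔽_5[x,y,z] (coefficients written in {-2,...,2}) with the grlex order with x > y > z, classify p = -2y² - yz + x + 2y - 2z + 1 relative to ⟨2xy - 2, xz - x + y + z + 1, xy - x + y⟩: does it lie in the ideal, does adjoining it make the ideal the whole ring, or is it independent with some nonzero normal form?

-2y² - yz + x + 2y - 2z + 1 lies in I (it reduces to 0).

First compute the reduced Gröbner basis of I by Buchberger's algorithm.
f_1 = 2xy - 2, LT = xy.
f_2 = xz - x + y + z + 1, LT = xz.
f_3 = xy - x + y, LT = xy.

S(f_1,f_2): lcm = xyz. S = xy - y² - yz - y - z.
  leading term xy: subtract (-2)·f_1 from xy - y² - yz - y - z → -y² - yz - y - z + 1
  leading term y²: no divisor's leading term divides it; move -y² to the remainder.
  leading term yz: no divisor's leading term divides it; move -yz to the remainder.
  leading term y: no divisor's leading term divides it; move -y to the remainder.
  leading term z: no divisor's leading term divides it; move -z to the remainder.
  leading term 1: no divisor's leading term divides it; move 1 to the remainder.
  remainder -y² - yz - y - z + 1 ≠ 0; add h_4 = -y² - yz - y - z + 1 to the basis.

S(f_1,f_3): lcm = xy. S = x - y - 1.
  leading term x: no divisor's leading term divides it; move x to the remainder.
  leading term y: no divisor's leading term divides it; move -y to the remainder.
  leading term 1: no divisor's leading term divides it; move -1 to the remainder.
  remainder x - y - 1 ≠ 0; add h_5 = x - y - 1 to the basis.

S(f_2,f_3): lcm = xyz. S = -xy + xz + y² + y.
  leading term xy: subtract (2)·f_1 from -xy + xz + y² + y → xz + y² + y - 1
  leading term xz: subtract (1)·f_2 from xz + y² + y - 1 → y² + x - z - 2
  leading term y²: subtract (-1)·h_4 from y² + x - z - 2 → -yz + x - y - 2z - 1
  leading term yz: no divisor's leading term divides it; move -yz to the remainder.
  leading term x: subtract (1)·h_5 from x - y - 2z - 1 → -2z
  leading term z: no divisor's leading term divides it; move -2z to the remainder.
  remainder -yz - 2z ≠ 0; add h_6 = -yz - 2z to the basis.

S(f_1,h_4): lcm = xy². S = -xyz - xy - xz + x - y.
  leading term xyz: subtract (2z)·f_1 from -xyz - xy - xz + x - y → -xy - xz + x - y - z
  leading term xy: subtract (2)·f_1 from -xy - xz + x - y - z → -xz + x - y - z - 1
  leading term xz: subtract (-1)·f_2 from -xz + x - y - z - 1 → 0
  remainder 0.

S(f_2,h_4): leading monomials are coprime, so the S-polynomial reduces to 0 (Buchberger's first criterion).
S(f_3,h_4): lcm = xy². S = -xyz - 2xy - xz + y² + x.
  leading term xyz: subtract (2z)·f_1 from -xyz - 2xy - xz + y² + x → -2xy - xz + y² + x - z
  leading term xy: subtract (-1)·f_1 from -2xy - xz + y² + x - z → -xz + y² + x - z - 2
  leading term xz: subtract (-1)·f_2 from -xz + y² + x - z - 2 → y² + y - 1
  leading term y²: subtract (-1)·h_4 from y² + y - 1 → -yz - z
  leading term yz: subtract (1)·h_6 from -yz - z → z
  leading term z: no divisor's leading term divides it; move z to the remainder.
  remainder z ≠ 0; add h_7 = z to the basis.

S(f_1,h_5): lcm = xy. S = y² + y - 1.
  leading term y²: subtract (-1)·h_4 from y² + y - 1 → -yz - z
  leading term yz: subtract (1)·h_6 from -yz - z → z
  leading term z: subtract (1)·h_7 from z → 0
  remainder 0.

S(f_2,h_5): lcm = xz. S = yz - x + y + 2z + 1.
  leading term yz: subtract (-1)·h_6 from yz - x + y + 2z + 1 → -x + y + 1
  leading term x: subtract (-1)·h_5 from -x + y + 1 → 0
  remainder 0.

S(f_3,h_5): lcm = xy. S = y² - x + 2y.
  leading term y²: subtract (-1)·h_4 from y² - x + 2y → -yz - x + y - z + 1
  leading term yz: subtract (1)·h_6 from -yz - x + y - z + 1 → -x + y + z + 1
  leading term x: subtract (-1)·h_5 from -x + y + z + 1 → z
  leading term z: subtract (1)·h_7 from z → 0
  remainder 0.

S(h_4,h_5): leading monomials are coprime, so the S-polynomial reduces to 0 (Buchberger's first criterion).
S(f_1,h_6): lcm = xyz. S = -2xz - z.
  leading term xz: subtract (-2)·f_2 from -2xz - z → -2x + 2y + z + 2
  leading term x: subtract (-2)·h_5 from -2x + 2y + z + 2 → z
  leading term z: subtract (1)·h_7 from z → 0
  remainder 0.

S(f_2,h_6): lcm = xyz. S = -xy - 2xz + y² + yz + y.
  leading term xy: subtract (2)·f_1 from -xy - 2xz + y² + yz + y → -2xz + y² + yz + y - 1
  leading term xz: subtract (-2)·f_2 from -2xz + y² + yz + y - 1 → y² + yz - 2x - 2y + 2z + 1
  leading term y²: subtract (-1)·h_4 from y² + yz - 2x - 2y + 2z + 1 → -2x + 2y + z + 2
  leading term x: subtract (-2)·h_5 from -2x + 2y + z + 2 → z
  leading term z: subtract (1)·h_7 from z → 0
  remainder 0.

S(f_3,h_6): lcm = xyz. S = 2xz + yz.
  leading term xz: subtract (2)·f_2 from 2xz + yz → yz + 2x - 2y - 2z - 2
  leading term yz: subtract (-1)·h_6 from yz + 2x - 2y - 2z - 2 → 2x - 2y + z - 2
  leading term x: subtract (2)·h_5 from 2x - 2y + z - 2 → z
  leading term z: subtract (1)·h_7 from z → 0
  remainder 0.

S(h_4,h_6): lcm = y²z. S = yz² - yz + z² - z.
  leading term yz²: subtract (-z)·h_6 from yz² - yz + z² - z → -yz - z² - z
  leading term yz: subtract (1)·h_6 from -yz - z² - z → -z² + z
  leading term z²: subtract (-z)·h_7 from -z² + z → z
  leading term z: subtract (1)·h_7 from z → 0
  remainder 0.

S(h_5,h_6): leading monomials are coprime, so the S-polynomial reduces to 0 (Buchberger's first criterion).
S(f_1,h_7): leading monomials are coprime, so the S-polynomial reduces to 0 (Buchberger's first criterion).
S(f_2,h_7): lcm = xz. S = -x + y + z + 1.
  leading term x: subtract (-1)·h_5 from -x + y + z + 1 → z
  leading term z: subtract (1)·h_7 from z → 0
  remainder 0.

S(f_3,h_7): leading monomials are coprime, so the S-polynomial reduces to 0 (Buchberger's first criterion).
S(h_4,h_7): leading monomials are coprime, so the S-polynomial reduces to 0 (Buchberger's first criterion).
S(h_5,h_7): leading monomials are coprime, so the S-polynomial reduces to 0 (Buchberger's first criterion).
S(h_6,h_7): lcm = yz. S = 2z.
  leading term z: subtract (2)·h_7 from 2z → 0
  remainder 0.

Every S-polynomial of the final basis reduces to 0, so we have a Gröbner basis.
Inter-reduce: drop elements whose leading term is divisible by another's, tail-reduce, and make monic.
Reduced Gröbner basis: {y² + y - 1, x - y - 1, z}.
Label its elements g_1 = y² + y - 1, g_2 = x - y - 1, g_3 = z.

Reduce p = -2y² - yz + x + 2y - 2z + 1 modulo G:
  leading term y²: subtract (-2)·g_1 from -2y² - yz + x + 2y - 2z + 1 → -yz + x - y - 2z - 1
  leading term yz: subtract (-y)·g_3 from -yz + x - y - 2z - 1 → x - y - 2z - 1
  leading term x: subtract (1)·g_2 from x - y - 2z - 1 → -2z
  leading term z: subtract (-2)·g_3 from -2z → 0
  normal form = 0.
Since the normal form is 0, p ∈ I.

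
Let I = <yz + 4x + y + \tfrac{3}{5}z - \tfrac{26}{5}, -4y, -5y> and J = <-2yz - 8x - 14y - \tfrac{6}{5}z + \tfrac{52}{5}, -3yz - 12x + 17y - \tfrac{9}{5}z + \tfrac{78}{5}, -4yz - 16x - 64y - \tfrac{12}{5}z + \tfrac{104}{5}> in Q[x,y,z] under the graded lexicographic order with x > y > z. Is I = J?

Since reduced Gröbner bases are canonical representatives of ideals under a given ordering, it suffices to compute and compare them.
Buchberger on the first generating set:
f_1 = yz + 4x + y + \tfrac{3}{5}z - \tfrac{26}{5}, LT = yz.
f_2 = -4y, LT = y.
f_3 = -5y, LT = y.

S(f_1,f_2): lcm = yz. S = 4x + y + \tfrac{3}{5}z - \tfrac{26}{5}.
  reduce S modulo (f_1, f_2, f_3):
  remainder 4x + \tfrac{3}{5}z - \tfrac{26}{5} ≠ 0; add g_4 = 4x + \tfrac{3}{5}z - \tfrac{26}{5} to the basis.

The other S-polynomials (S(f_1,f_3), S(f_2,f_3), S(f_1,g_4), S(f_2,g_4), S(f_3,g_4)) all reduce to 0 modulo the current basis, so we have a Gröbner basis.
Inter-reduce: drop elements whose leading term is divisible by another's, tail-reduce, and make monic.
Reduced Gröbner basis: {x + \tfrac{3}{20}z - \tfrac{13}{10}, y}.

Buchberger on the second generating set:
h_1 = -2yz - 8x - 14y - \tfrac{6}{5}z + \tfrac{52}{5}, LT = yz.
h_2 = -3yz - 12x + 17y - \tfrac{9}{5}z + \tfrac{78}{5}, LT = yz.
h_3 = -4yz - 16x - 64y - \tfrac{12}{5}z + \tfrac{104}{5}, LT = yz.

S(h_1,h_2): lcm = yz. S = \tfrac{38}{3}y.
  reduce S modulo (h_1, h_2, h_3):
  remainder \tfrac{38}{3}y ≠ 0; add k_4 = \tfrac{38}{3}y to the basis.

S(h_1,k_4): lcm = yz. S = 4x + 7y + \tfrac{3}{5}z - \tfrac{26}{5}.
  reduce S modulo (h_1, h_2, h_3, k_4):
  remainder 4x + \tfrac{3}{5}z - \tfrac{26}{5} ≠ 0; add k_5 = 4x + \tfrac{3}{5}z - \tfrac{26}{5} to the basis.

The other S-polynomials (S(h_1,h_3), S(h_2,h_3), S(h_2,k_4), S(h_3,k_4), S(h_1,k_5), S(h_2,k_5), S(h_3,k_5), S(k_4,k_5)) all reduce to 0 modulo the current basis, so we have a Gröbner basis.
Inter-reduce: drop elements whose leading term is divisible by another's, tail-reduce, and make monic.
Reduced Gröbner basis: {x + \tfrac{3}{20}z - \tfrac{13}{10}, y}.

These coincide, so the ideals are equal.
The choice of monomial ordering does not affect the verdict — as long as both bases are computed under the same ordering, their equality decides ideal equality.

Yes, the ideals are equal.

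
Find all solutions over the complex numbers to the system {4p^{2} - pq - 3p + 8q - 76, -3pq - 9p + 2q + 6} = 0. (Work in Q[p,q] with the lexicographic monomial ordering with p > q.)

Compute a lex Gröbner basis by Buchberger's algorithm.
f_1 = 4p^{2} - pq - 3p + 8q - 76, LT = p^{2}.
f_2 = -3pq - 9p + 2q + 6, LT = pq.

S(f_1,f_2): lcm = p^{2}q. S = -3p^{2} - \tfrac{1}{4}pq^{2} - \tfrac{1}{12}pq + 2p + 2q^{2} - 19q.
  reduce S modulo (f_1, f_2):
  remainder \tfrac{11}{6}q^{2} - \tfrac{122}{9}q - \tfrac{343}{6} ≠ 0; add h_3 = \tfrac{11}{6}q^{2} - \tfrac{122}{9}q - \tfrac{343}{6} to the basis.

The other S-polynomials (S(f_1,h_3), S(f_2,h_3)) all reduce to 0 modulo the current basis, so we have a Gröbner basis.
Inter-reduce: drop elements whose leading term is divisible by another's, tail-reduce, and make monic.
Reduced Gröbner basis: {p^{2} + \tfrac{11}{6}q - \tfrac{39}{2}, pq + 3p - \tfrac{2}{3}q - 2, q^{2} - \tfrac{244}{33}q - \tfrac{343}{11}}.

Elimination: the polynomial q^{2} - \tfrac{244}{33}q - \tfrac{343}{11} lies in the elimination ideal for q, so q ∈ {-3, 343/33}. For each such q, the remaining basis elements (now univariate) give the rest of the solution.
  q = -3: the earlier basis element becomes p^{2} - 25 = 0, giving p = -5, 5 — points (-5, -3), (5, -3).
  q = 343/33: the earlier basis elements become p^{2} - \tfrac{4}{9} = 0; \tfrac{442}{33}p - \tfrac{884}{99} = 0, giving p = 2/3 — point (2/3, 343/33).

{(-5, -3), (5, -3), (2/3, 343/33)}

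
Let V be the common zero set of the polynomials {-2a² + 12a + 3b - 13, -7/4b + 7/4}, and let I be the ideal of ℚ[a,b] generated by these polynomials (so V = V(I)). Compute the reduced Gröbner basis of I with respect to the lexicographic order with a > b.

f_1 = -2a² + 12a + 3b - 13, LT = a².
f_2 = -7/4b + 7/4, LT = b.

The S-polynomials (S(f_1,f_2)) all reduce to 0 modulo the current basis, so we have a Gröbner basis.

G = {a² - 6a + 5, b - 1}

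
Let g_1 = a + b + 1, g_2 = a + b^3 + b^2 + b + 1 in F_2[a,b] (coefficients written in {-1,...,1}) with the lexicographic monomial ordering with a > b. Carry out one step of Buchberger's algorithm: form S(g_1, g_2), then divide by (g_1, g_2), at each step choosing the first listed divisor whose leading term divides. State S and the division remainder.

lcm(LM(g_1), LM(g_2)) = a.
S = (lcm/LT(g_1))·g_1 − (lcm/LT(g_2))·g_2 = b^3 + b^2.
Reduce S modulo (g_1, g_2) in that order:
  leading term b^3: no divisor's leading term divides it; move b^3 to the remainder.
  leading term b^2: no divisor's leading term divides it; move b^2 to the remainder.
The remainder b^3 + b^2 is nonzero, so it would be added as the next basis element.

S(g_1, g_2) = b^3 + b^2; remainder on division = b^3 + b^2.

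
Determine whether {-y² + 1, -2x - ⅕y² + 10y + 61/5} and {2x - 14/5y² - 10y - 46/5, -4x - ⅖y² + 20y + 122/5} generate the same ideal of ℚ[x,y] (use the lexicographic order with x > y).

Yes, the ideals are equal.

For a fixed monomial order, each ideal has a unique reduced Gröbner basis; comparing bases decides equality.
Buchberger on the first generating set:
f_1 = -y² + 1, LT = y².
f_2 = -2x - ⅕y² + 10y + 61/5, LT = x.

S(f_1,f_2): leading monomials are coprime, so the S-polynomial reduces to 0 (Buchberger's first criterion).
Every S-polynomial of the final basis reduces to 0, so we have a Gröbner basis.
Inter-reduce: drop elements whose leading term is divisible by another's, tail-reduce, and make monic.
Reduced Gröbner basis: {x - 5y - 6, y² - 1}.

Buchberger on the second generating set:
h_1 = 2x - 14/5y² - 10y - 46/5, LT = x.
h_2 = -4x - ⅖y² + 20y + 122/5, LT = x.

S(h_1,h_2): lcm = x. S = -3/2y² + 3/2.
  leading term y²: no divisor's leading term divides it; move -3/2y² to the remainder.
  leading term 1: no divisor's leading term divides it; move 3/2 to the remainder.
  remainder -3/2y² + 3/2 ≠ 0; add k_3 = -3/2y² + 3/2 to the basis.

S(h_1,k_3): leading monomials are coprime, so the S-polynomial reduces to 0 (Buchberger's first criterion).
S(h_2,k_3): leading monomials are coprime, so the S-polynomial reduces to 0 (Buchberger's first criterion).
Every S-polynomial of the final basis reduces to 0, so we have a Gröbner basis.
Inter-reduce: drop elements whose leading term is divisible by another's, tail-reduce, and make monic.
Reduced Gröbner basis: {x - 5y - 6, y² - 1}.

These coincide, so the ideals are equal.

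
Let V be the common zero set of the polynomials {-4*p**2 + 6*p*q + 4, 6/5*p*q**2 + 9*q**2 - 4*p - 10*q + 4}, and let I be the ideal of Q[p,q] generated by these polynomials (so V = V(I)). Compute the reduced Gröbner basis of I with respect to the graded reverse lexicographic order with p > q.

G = {p*q**2 + 15/2*q**2 - 10/3*p - 25/3*q + 10/3, q**3 + 20/27*p*q + 19/5*q**2 - 68/27*p - 46/9*q + 68/27, p**2 - 3/2*p*q - 1}

f_1 = -4*p**2 + 6*p*q + 4, LT = p**2.
f_2 = 6/5*p*q**2 + 9*q**2 - 4*p - 10*q + 4, LT = p*q**2.

S(f_1,f_2): lcm = p**2*q**2. S = -3/2*p*q**3 - 15/2*p*q**2 + 10/3*p**2 + 25/3*p*q - q**2 - 10/3*p.
  leading term p*q**3: subtract (-5/4*q)·f_2 from -3/2*p*q**3 - 15/2*p*q**2 + 10/3*p**2 + 25/3*p*q - q**2 - 10/3*p → -15/2*p*q**2 + 45/4*q**3 + 10/3*p**2 + 10/3*p*q - 27/2*q**2 - 10/3*p + 5*q
  leading term p*q**2: subtract (-25/4)·f_2 from -15/2*p*q**2 + 45/4*q**3 + 10/3*p**2 + 10/3*p*q - 27/2*q**2 - 10/3*p + 5*q → 45/4*q**3 + 10/3*p**2 + 10/3*p*q + 171/4*q**2 - 85/3*p - 115/2*q + 25
  leading term q**3: no divisor's leading term divides it; move 45/4*q**3 to the remainder.
  leading term p**2: subtract (-5/6)·f_1 from 10/3*p**2 + 10/3*p*q + 171/4*q**2 - 85/3*p - 115/2*q + 25 → 25/3*p*q + 171/4*q**2 - 85/3*p - 115/2*q + 85/3
  leading term p*q: no divisor's leading term divides it; move 25/3*p*q to the remainder.
  leading term q**2: no divisor's leading term divides it; move 171/4*q**2 to the remainder.
  leading term p: no divisor's leading term divides it; move -85/3*p to the remainder.
  leading term q: no divisor's leading term divides it; move -115/2*q to the remainder.
  leading term 1: no divisor's leading term divides it; move 85/3 to the remainder.
  remainder 45/4*q**3 + 25/3*p*q + 171/4*q**2 - 85/3*p - 115/2*q + 85/3 ≠ 0; add g_3 = 45/4*q**3 + 25/3*p*q + 171/4*q**2 - 85/3*p - 115/2*q + 85/3 to the basis.

The other S-polynomials (S(f_1,g_3), S(f_2,g_3)) all reduce to 0 modulo the current basis, so we have a Gröbner basis.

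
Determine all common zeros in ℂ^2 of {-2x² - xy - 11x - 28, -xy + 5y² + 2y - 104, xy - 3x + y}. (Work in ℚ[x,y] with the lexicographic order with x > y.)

{(-4, 4)}

Compute a lex Gröbner basis by Buchberger's algorithm.
f_1 = -2x² - xy - 11x - 28, LT = x².
f_2 = -xy + 5y² + 2y - 104, LT = xy.
f_3 = xy - 3x + y, LT = xy.

S(f_1,f_2): lcm = x²y. S = 11/2xy² + 15/2xy - 104x + 14y.
  reduce S modulo (f_1, f_2, f_3):
  remainder -104x + 55/2y³ + 97/2y² - 543y - 780 ≠ 0; add h_4 = -104x + 55/2y³ + 97/2y² - 543y - 780 to the basis.

S(f_1,f_3): lcm = x²y. S = 3x² + ½xy² + 9/2xy + 14y.
  reduce S modulo (f_1, f_2, f_3, h_4):
  remainder -775/416y³ + 3455/416y² + 11263/208y - 921/4 ≠ 0; add h_5 = -775/416y³ + 3455/416y² + 11263/208y - 921/4 to the basis.

S(f_2,f_3): lcm = xy. S = 3x - 5y² - 3y + 104.
  reduce S modulo (f_1, f_2, f_3, h_4, h_5):
  remainder -2/31y² + 681/155y - 2564/155 ≠ 0; add h_6 = -2/31y² + 681/155y - 2564/155 to the basis.

S(f_1,h_4): lcm = x². S = 55/208xy³ + 97/208xy² - 491/104xy - 2x + 14.
  reduce S modulo (f_1, f_2, f_3, h_4, h_5, h_6):
  remainder 51527/31y - 206108/31 ≠ 0; add h_7 = 51527/31y - 206108/31 to the basis.

The other S-polynomials (S(f_2,h_4), S(f_3,h_4), S(f_1,h_5), S(f_2,h_5), S(f_3,h_5), S(h_4,h_5), S(f_1,h_6), S(f_2,h_6), S(f_3,h_6), S(h_4,h_6), S(h_5,h_6), S(f_1,h_7), S(f_2,h_7), S(f_3,h_7), S(h_4,h_7), S(h_5,h_7), S(h_6,h_7)) all reduce to 0 modulo the current basis, so we have a Gröbner basis.
Inter-reduce: drop elements whose leading term is divisible by another's, tail-reduce, and make monic.
Reduced Gröbner basis: {x + 4, y - 4}.

A lex Gröbner basis eliminates variables successively. Here y - 4 depends only on y, with roots {4}; lifting each root through the earlier basis elements recovers the full solutions.
  y = 4: the earlier basis element becomes x + 4 = 0, giving x = -4 — point (-4, 4).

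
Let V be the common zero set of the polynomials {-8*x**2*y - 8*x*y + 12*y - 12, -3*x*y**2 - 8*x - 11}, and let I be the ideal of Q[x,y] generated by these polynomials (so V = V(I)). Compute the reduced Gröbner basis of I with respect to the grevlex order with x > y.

f_1 = -8*x**2*y - 8*x*y + 12*y - 12, LT = x**2*y.
f_2 = -3*x*y**2 - 8*x - 11, LT = x*y**2.

S(f_1,f_2): lcm = x**2*y**2. S = x*y**2 - 8/3*x**2 - 3/2*y**2 - 11/3*x + 3/2*y.
  leading term x*y**2: subtract (-1/3)·f_2 from x*y**2 - 8/3*x**2 - 3/2*y**2 - 11/3*x + 3/2*y → -8/3*x**2 - 3/2*y**2 - 19/3*x + 3/2*y - 11/3
  leading term x**2: no divisor's leading term divides it; move -8/3*x**2 to the remainder.
  leading term y**2: no divisor's leading term divides it; move -3/2*y**2 to the remainder.
  leading term x: no divisor's leading term divides it; move -19/3*x to the remainder.
  leading term y: no divisor's leading term divides it; move 3/2*y to the remainder.
  leading term 1: no divisor's leading term divides it; move -11/3 to the remainder.
  remainder -8/3*x**2 - 3/2*y**2 - 19/3*x + 3/2*y - 11/3 ≠ 0; add g_3 = -8/3*x**2 - 3/2*y**2 - 19/3*x + 3/2*y - 11/3 to the basis.

S(f_1,g_3): lcm = x**2*y. S = -9/16*y**3 - 11/8*x*y + 9/16*y**2 - 23/8*y + 3/2.
  leading term y**3: no divisor's leading term divides it; move -9/16*y**3 to the remainder.
  leading term x*y: no divisor's leading term divides it; move -11/8*x*y to the remainder.
  leading term y**2: no divisor's leading term divides it; move 9/16*y**2 to the remainder.
  leading term y: no divisor's leading term divides it; move -23/8*y to the remainder.
  leading term 1: no divisor's leading term divides it; move 3/2 to the remainder.
  remainder -9/16*y**3 - 11/8*x*y + 9/16*y**2 - 23/8*y + 3/2 ≠ 0; add g_4 = -9/16*y**3 - 11/8*x*y + 9/16*y**2 - 23/8*y + 3/2 to the basis.

S(f_2,g_3): lcm = x**2*y**2. S = -9/16*y**4 - 19/8*x*y**2 + 9/16*y**3 + 8/3*x**2 - 11/8*y**2 + 11/3*x.
  leading term y**4: subtract (y)·g_4 from -9/16*y**4 - 19/8*x*y**2 + 9/16*y**3 + 8/3*x**2 - 11/8*y**2 + 11/3*x → -x*y**2 + 8/3*x**2 + 3/2*y**2 + 11/3*x - 3/2*y
  leading term x*y**2: subtract (1/3)·f_2 from -x*y**2 + 8/3*x**2 + 3/2*y**2 + 11/3*x - 3/2*y → 8/3*x**2 + 3/2*y**2 + 19/3*x - 3/2*y + 11/3
  leading term x**2: subtract (-1)·g_3 from 8/3*x**2 + 3/2*y**2 + 19/3*x - 3/2*y + 11/3 → 0
  remainder 0.

S(f_1,g_4): lcm = x**2*y**3. S = -22/9*x**3*y + x**2*y**2 + x*y**3 - 46/9*x**2*y - 3/2*y**3 + 8/3*x**2 + 3/2*y**2.
  leading term x**3*y: subtract (11/36*x)·f_1 from -22/9*x**3*y + x**2*y**2 + x*y**3 - 46/9*x**2*y - 3/2*y**3 + 8/3*x**2 + 3/2*y**2 → x**2*y**2 + x*y**3 - 8/3*x**2*y - 3/2*y**3 + 8/3*x**2 - 11/3*x*y + 3/2*y**2 + 11/3*x
  leading term x**2*y**2: subtract (-1/8*y)·f_1 from x**2*y**2 + x*y**3 - 8/3*x**2*y - 3/2*y**3 + 8/3*x**2 - 11/3*x*y + 3/2*y**2 + 11/3*x → x*y**3 - 8/3*x**2*y - x*y**2 - 3/2*y**3 + 8/3*x**2 - 11/3*x*y + 3*y**2 + 11/3*x - 3/2*y
  leading term x*y**3: subtract (-1/3*y)·f_2 from x*y**3 - 8/3*x**2*y - x*y**2 - 3/2*y**3 + 8/3*x**2 - 11/3*x*y + 3*y**2 + 11/3*x - 3/2*y → -8/3*x**2*y - x*y**2 - 3/2*y**3 + 8/3*x**2 - 19/3*x*y + 3*y**2 + 11/3*x - 31/6*y
  leading term x**2*y: subtract (1/3)·f_1 from -8/3*x**2*y - x*y**2 - 3/2*y**3 + 8/3*x**2 - 19/3*x*y + 3*y**2 + 11/3*x - 31/6*y → -x*y**2 - 3/2*y**3 + 8/3*x**2 - 11/3*x*y + 3*y**2 + 11/3*x - 55/6*y + 4
  leading term x*y**2: subtract (1/3)·f_2 from -x*y**2 - 3/2*y**3 + 8/3*x**2 - 11/3*x*y + 3*y**2 + 11/3*x - 55/6*y + 4 → -3/2*y**3 + 8/3*x**2 - 11/3*x*y + 3*y**2 + 19/3*x - 55/6*y + 23/3
  leading term y**3: subtract (8/3)·g_4 from -3/2*y**3 + 8/3*x**2 - 11/3*x*y + 3*y**2 + 19/3*x - 55/6*y + 23/3 → 8/3*x**2 + 3/2*y**2 + 19/3*x - 3/2*y + 11/3
  leading term x**2: subtract (-1)·g_3 from 8/3*x**2 + 3/2*y**2 + 19/3*x - 3/2*y + 11/3 → 0
  remainder 0.

S(f_2,g_4): lcm = x*y**3. S = -22/9*x**2*y + x*y**2 - 22/9*x*y + 8/3*x + 11/3*y.
  leading term x**2*y: subtract (11/36)·f_1 from -22/9*x**2*y + x*y**2 - 22/9*x*y + 8/3*x + 11/3*y → x*y**2 + 8/3*x + 11/3
  leading term x*y**2: subtract (-1/3)·f_2 from x*y**2 + 8/3*x + 11/3 → 0
  remainder 0.

S(g_3,g_4): leading monomials are coprime, so the S-polynomial reduces to 0 (Buchberger's first criterion).
Every S-polynomial of the final basis reduces to 0, so we have a Gröbner basis.
Inter-reduce: drop elements whose leading term is divisible by another's, tail-reduce, and make monic.

G = {x*y**2 + 8/3*x + 11/3, y**3 + 22/9*x*y - y**2 + 46/9*y - 8/3, x**2 + 9/16*y**2 + 19/8*x - 9/16*y + 11/8}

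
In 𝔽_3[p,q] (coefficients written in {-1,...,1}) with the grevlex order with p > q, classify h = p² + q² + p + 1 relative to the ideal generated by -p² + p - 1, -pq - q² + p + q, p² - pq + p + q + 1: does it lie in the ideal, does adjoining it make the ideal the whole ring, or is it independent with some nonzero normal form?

First compute the reduced Gröbner basis of I by Buchberger's algorithm.
f_1 = -p² + p - 1, LT = p².
f_2 = -pq - q² + p + q, LT = pq.
f_3 = p² - pq + p + q + 1, LT = p².

S(f_1,f_2): lcm = p²q. S = -pq² + p² + q.
  reduce S modulo (f_1, f_2, f_3):
  remainder q³ - 1 ≠ 0; add k_4 = q³ - 1 to the basis.

S(f_1,f_3): lcm = p². S = pq + p - q.
  reduce S modulo (f_1, f_2, f_3, k_4):
  remainder -q² - p ≠ 0; add k_5 = -q² - p to the basis.

S(f_2,f_3): lcm = p²q. S = -pq² - p² + pq - q² - q.
  reduce S modulo (f_1, f_2, f_3, k_4, k_5):
  remainder p - q - 1 ≠ 0; add k_6 = p - q - 1 to the basis.

The other S-polynomials (S(f_1,k_4), S(f_2,k_4), S(f_3,k_4), S(f_1,k_5), S(f_2,k_5), S(f_3,k_5), S(k_4,k_5), S(f_1,k_6), S(f_2,k_6), S(f_3,k_6), S(k_4,k_6), S(k_5,k_6)) all reduce to 0 modulo the current basis, so we have a Gröbner basis.
Inter-reduce: drop elements whose leading term is divisible by another's, tail-reduce, and make monic.
Reduced Gröbner basis: {q² + q + 1, p - q - 1}.
Label its elements g_1 = q² + q + 1, g_2 = p - q - 1.

Reduce h = p² + q² + p + 1 modulo G:
  leading term p²: subtract (p)·g_2 from p² + q² + p + 1 → pq + q² - p + 1
  leading term pq: subtract (q)·g_2 from pq + q² - p + 1 → -q² - p + q + 1
  leading term q²: subtract (-1)·g_1 from -q² - p + q + 1 → -p - q - 1
  leading term p: subtract (-1)·g_2 from -p - q - 1 → q + 1
  leading term q: no divisor's leading term divides it; move q to the remainder.
  leading term 1: no divisor's leading term divides it; move 1 to the remainder.
  normal form = q + 1.
The normal form is nonzero, so h ∉ I. Since h minus its normal form lies in I, I + (h) = I + (r) where r = q + 1; decide whether this ideal is the whole ring.
Run Buchberger on G together with r (pairs among the g_i already reduce to 0 since G is a Gröbner basis):
g_1 = q² + q + 1, LT = q².
g_2 = p - q - 1, LT = p.
r = q + 1, LT = q.

S(g_1,r): lcm = q². S = 1.
  reduce S modulo (g_1, g_2, r):
  remainder 1 ≠ 0; add m_4 = 1 to the basis.

The other S-polynomials (S(g_1,g_2), S(g_2,r), S(g_1,m_4), S(g_2,m_4), S(r,m_4)) all reduce to 0 modulo the current basis, so we have a Gröbner basis.
Inter-reduce: drop elements whose leading term is divisible by another's, tail-reduce, and make monic.
Reduced Gröbner basis: {1}.
The reduced Gröbner basis of I + (h) is {1}: the ideal is the whole ring, so the enlarged system has no common solution — adjoining h is inconsistent.

Adjoining p² + q² + p + 1 makes the ideal the whole ring: the system is inconsistent.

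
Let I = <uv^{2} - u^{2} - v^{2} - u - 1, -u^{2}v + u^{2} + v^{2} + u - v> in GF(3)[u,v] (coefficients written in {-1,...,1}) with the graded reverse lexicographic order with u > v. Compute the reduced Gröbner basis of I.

G = {v^{4} + v^{3} - u^{2} - uv - v^{2} + v + 1, u^{3} - v^{3} + u^{2} - uv + v^{2} + u + v + 1, u^{2}v - u^{2} - v^{2} - u + v, uv^{2} - u^{2} - v^{2} - u - 1}

This is the nonlinear analogue of row-reducing a linear system.

f_1 = uv^{2} - u^{2} - v^{2} - u - 1, LT = uv^{2}.
f_2 = -u^{2}v + u^{2} + v^{2} + u - v, LT = u^{2}v.

S(f_1,f_2): lcm = u^{2}v^{2}. S = -u^{3} + u^{2}v - uv^{2} + v^{3} - u^{2} + uv - v^{2} - u.
  leading term u^{3}: no divisor's leading term divides it; move -u^{3} to the remainder.
  leading term u^{2}v: subtract (-1)·f_2 from u^{2}v - uv^{2} + v^{3} - u^{2} + uv - v^{2} - u → -uv^{2} + v^{3} + uv - v
  leading term uv^{2}: subtract (-1)·f_1 from -uv^{2} + v^{3} + uv - v → v^{3} - u^{2} + uv - v^{2} - u - v - 1
  leading term v^{3}: no divisor's leading term divides it; move v^{3} to the remainder.
  leading term u^{2}: no divisor's leading term divides it; move -u^{2} to the remainder.
  leading term uv: no divisor's leading term divides it; move uv to the remainder.
  leading term v^{2}: no divisor's leading term divides it; move -v^{2} to the remainder.
  leading term u: no divisor's leading term divides it; move -u to the remainder.
  leading term v: no divisor's leading term divides it; move -v to the remainder.
  leading term 1: no divisor's leading term divides it; move -1 to the remainder.
  remainder -u^{3} + v^{3} - u^{2} + uv - v^{2} - u - v - 1 ≠ 0; add g_3 = -u^{3} + v^{3} - u^{2} + uv - v^{2} - u - v - 1 to the basis.

S(f_1,g_3): lcm = u^{3}v^{2}. S = v^{5} - u^{4} + u^{2}v^{2} + uv^{3} - v^{4} - u^{3} - uv^{2} - v^{3} - u^{2} - v^{2}.
  leading term v^{5}: no divisor's leading term divides it; move v^{5} to the remainder.
  leading term u^{4}: subtract (u)·g_3 from -u^{4} + u^{2}v^{2} + uv^{3} - v^{4} - u^{3} - uv^{2} - v^{3} - u^{2} - v^{2} → u^{2}v^{2} - v^{4} - u^{2}v - v^{3} + uv - v^{2} + u
  leading term u^{2}v^{2}: subtract (u)·f_1 from u^{2}v^{2} - v^{4} - u^{2}v - v^{3} + uv - v^{2} + u → -v^{4} + u^{3} - u^{2}v + uv^{2} - v^{3} + u^{2} + uv - v^{2} - u
  leading term v^{4}: no divisor's leading term divides it; move -v^{4} to the remainder.
  leading term u^{3}: subtract (-1)·g_3 from u^{3} - u^{2}v + uv^{2} - v^{3} + u^{2} + uv - v^{2} - u → -u^{2}v + uv^{2} - uv + v^{2} + u - v - 1
  leading term u^{2}v: subtract (1)·f_2 from -u^{2}v + uv^{2} - uv + v^{2} + u - v - 1 → uv^{2} - u^{2} - uv - 1
  leading term uv^{2}: subtract (1)·f_1 from uv^{2} - u^{2} - uv - 1 → -uv + v^{2} + u
  leading term uv: no divisor's leading term divides it; move -uv to the remainder.
  leading term v^{2}: no divisor's leading term divides it; move v^{2} to the remainder.
  leading term u: no divisor's leading term divides it; move u to the remainder.
  remainder v^{5} - v^{4} - uv + v^{2} + u ≠ 0; add g_4 = v^{5} - v^{4} - uv + v^{2} + u to the basis.

S(f_2,g_3): lcm = u^{3}v. S = v^{4} - u^{3} - u^{2}v - v^{3} - u^{2} - v^{2} - v.
  leading term v^{4}: no divisor's leading term divides it; move v^{4} to the remainder.
  leading term u^{3}: subtract (1)·g_3 from -u^{3} - u^{2}v - v^{3} - u^{2} - v^{2} - v → -u^{2}v + v^{3} - uv + u + 1
  leading term u^{2}v: subtract (1)·f_2 from -u^{2}v + v^{3} - uv + u + 1 → v^{3} - u^{2} - uv - v^{2} + v + 1
  leading term v^{3}: no divisor's leading term divides it; move v^{3} to the remainder.
  leading term u^{2}: no divisor's leading term divides it; move -u^{2} to the remainder.
  leading term uv: no divisor's leading term divides it; move -uv to the remainder.
  leading term v^{2}: no divisor's leading term divides it; move -v^{2} to the remainder.
  leading term v: no divisor's leading term divides it; move v to the remainder.
  leading term 1: no divisor's leading term divides it; move 1 to the remainder.
  remainder v^{4} + v^{3} - u^{2} - uv - v^{2} + v + 1 ≠ 0; add g_5 = v^{4} + v^{3} - u^{2} - uv - v^{2} + v + 1 to the basis.

The other S-polynomials (S(f_1,g_4), S(f_2,g_4), S(g_3,g_4), S(f_1,g_5), S(f_2,g_5), S(g_3,g_5), S(g_4,g_5)) all reduce to 0 modulo the current basis, so we have a Gröbner basis.
Inter-reduce: drop elements whose leading term is divisible by another's, tail-reduce, and make monic.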